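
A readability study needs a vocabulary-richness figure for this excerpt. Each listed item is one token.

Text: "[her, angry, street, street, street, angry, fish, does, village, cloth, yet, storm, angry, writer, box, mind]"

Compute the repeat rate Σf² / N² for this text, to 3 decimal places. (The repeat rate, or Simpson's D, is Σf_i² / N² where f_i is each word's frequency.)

Frequencies: angry:3, street:3, her:1, fish:1, does:1, village:1, cloth:1, yet:1, storm:1, writer:1, box:1, mind:1
Σf² = 28; N² = 256
Repeat rate = 28 / 256 = 0.109

0.109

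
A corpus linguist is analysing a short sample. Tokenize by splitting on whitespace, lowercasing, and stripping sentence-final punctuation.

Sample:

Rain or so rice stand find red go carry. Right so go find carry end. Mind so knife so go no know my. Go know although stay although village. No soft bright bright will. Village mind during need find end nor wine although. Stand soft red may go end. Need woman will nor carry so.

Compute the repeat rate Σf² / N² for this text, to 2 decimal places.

Frequencies: so:5, go:5, find:3, carry:3, end:3, although:3, stand:2, red:2, mind:2, no:2, know:2, village:2, soft:2, bright:2, will:2, need:2, nor:2, rain:1, or:1, rice:1, … (8 more, each freq 1)
Σf² = 141; N² = 3025
Repeat rate = 141 / 3025 = 0.05

0.05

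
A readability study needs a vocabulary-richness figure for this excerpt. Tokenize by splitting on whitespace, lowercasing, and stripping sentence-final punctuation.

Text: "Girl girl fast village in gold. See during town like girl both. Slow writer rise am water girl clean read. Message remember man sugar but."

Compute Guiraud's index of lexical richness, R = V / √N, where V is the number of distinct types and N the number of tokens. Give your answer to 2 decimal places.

4.40

N = 25, V = 22.
√N = 5.000000
R = 22 / 5.000000 = 4.40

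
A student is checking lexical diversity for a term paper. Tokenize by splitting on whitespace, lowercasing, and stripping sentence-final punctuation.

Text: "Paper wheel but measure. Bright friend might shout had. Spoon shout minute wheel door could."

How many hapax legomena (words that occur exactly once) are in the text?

Frequencies: wheel:2, shout:2, paper:1, but:1, measure:1, bright:1, friend:1, might:1, had:1, spoon:1, minute:1, door:1, could:1
Hapax (freq=1): bright, but, could, door, friend, had, measure, might, minute, paper, spoon

11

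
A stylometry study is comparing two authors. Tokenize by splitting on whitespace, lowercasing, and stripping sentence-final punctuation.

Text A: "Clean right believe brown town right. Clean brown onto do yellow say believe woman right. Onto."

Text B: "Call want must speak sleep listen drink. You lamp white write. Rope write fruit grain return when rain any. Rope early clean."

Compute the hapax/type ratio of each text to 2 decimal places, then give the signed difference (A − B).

-0.40

A: hapax=5, V=10, ratio=0.50
B: hapax=18, V=20, ratio=0.90
Difference = 0.50 − 0.90 = -0.40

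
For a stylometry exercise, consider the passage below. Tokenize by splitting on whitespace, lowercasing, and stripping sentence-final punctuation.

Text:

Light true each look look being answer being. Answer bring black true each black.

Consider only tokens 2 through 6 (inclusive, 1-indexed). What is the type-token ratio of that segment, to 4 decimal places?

0.8000

Segment tokens 2–6: true, each, look, look, being
Segment N = 5, segment V = 4.
TTR = 4 / 5 = 0.8000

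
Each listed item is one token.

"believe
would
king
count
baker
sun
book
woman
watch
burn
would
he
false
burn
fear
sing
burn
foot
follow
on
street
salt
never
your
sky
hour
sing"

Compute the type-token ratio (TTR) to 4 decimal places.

N = 27 tokens, V = 23 types.
TTR = V / N = 23 / 27 = 0.8519

0.8519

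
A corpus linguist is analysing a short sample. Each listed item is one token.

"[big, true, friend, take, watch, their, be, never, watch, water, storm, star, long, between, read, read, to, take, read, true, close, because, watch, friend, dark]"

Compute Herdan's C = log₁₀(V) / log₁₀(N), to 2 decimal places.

0.90

N = 25, V = 18.
log₁₀(V) = 1.255273, log₁₀(N) = 1.397940
C = 1.255273 / 1.397940 = 0.90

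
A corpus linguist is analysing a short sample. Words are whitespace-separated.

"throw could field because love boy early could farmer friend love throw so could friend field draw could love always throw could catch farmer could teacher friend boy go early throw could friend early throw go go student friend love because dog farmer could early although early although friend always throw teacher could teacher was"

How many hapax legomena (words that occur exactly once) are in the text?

Frequencies: could:9, throw:6, friend:6, early:5, love:4, farmer:3, teacher:3, go:3, field:2, because:2, boy:2, always:2, although:2, so:1, draw:1, catch:1, student:1, dog:1, was:1
Hapax (freq=1): catch, dog, draw, so, student, was

6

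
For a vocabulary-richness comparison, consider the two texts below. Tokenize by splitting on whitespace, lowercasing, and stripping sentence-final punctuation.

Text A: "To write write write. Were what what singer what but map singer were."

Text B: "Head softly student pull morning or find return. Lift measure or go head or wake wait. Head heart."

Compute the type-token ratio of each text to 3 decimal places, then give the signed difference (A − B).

-0.240

TTR(A) = 7/13 = 0.538
TTR(B) = 14/18 = 0.778
Difference = 0.538 − 0.778 = -0.240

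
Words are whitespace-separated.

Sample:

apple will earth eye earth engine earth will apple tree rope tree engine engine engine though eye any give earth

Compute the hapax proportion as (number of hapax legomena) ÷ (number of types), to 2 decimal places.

0.40

Frequencies: earth:4, engine:4, apple:2, will:2, eye:2, tree:2, rope:1, though:1, any:1, give:1
Hapax count = 4; type count = 10.
Ratio = 4 / 10 = 0.40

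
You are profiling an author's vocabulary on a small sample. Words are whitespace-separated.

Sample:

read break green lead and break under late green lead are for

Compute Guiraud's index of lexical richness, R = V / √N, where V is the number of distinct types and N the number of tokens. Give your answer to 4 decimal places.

2.5981

N = 12, V = 9.
√N = 3.464102
R = 9 / 3.464102 = 2.5981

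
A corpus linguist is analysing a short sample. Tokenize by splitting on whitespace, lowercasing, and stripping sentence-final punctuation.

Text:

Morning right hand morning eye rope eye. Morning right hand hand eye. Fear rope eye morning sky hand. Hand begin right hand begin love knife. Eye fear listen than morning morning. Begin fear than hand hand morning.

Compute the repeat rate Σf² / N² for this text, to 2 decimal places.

0.13

Frequencies: hand:8, morning:7, eye:5, right:3, fear:3, begin:3, rope:2, than:2, sky:1, love:1, knife:1, listen:1
Σf² = 177; N² = 1369
Repeat rate = 177 / 1369 = 0.13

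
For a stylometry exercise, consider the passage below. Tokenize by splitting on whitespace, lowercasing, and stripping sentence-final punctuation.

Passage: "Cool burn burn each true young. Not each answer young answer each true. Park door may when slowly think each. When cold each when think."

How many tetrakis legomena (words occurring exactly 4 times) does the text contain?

Frequencies: each:5, when:3, burn:2, true:2, young:2, answer:2, think:2, cool:1, not:1, park:1, door:1, may:1, slowly:1, cold:1
Words with frequency 4: (none)

0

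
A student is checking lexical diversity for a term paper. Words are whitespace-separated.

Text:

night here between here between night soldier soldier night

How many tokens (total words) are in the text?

Tokens: night, here, between, here, between, night, soldier, soldier, night
N = 9

9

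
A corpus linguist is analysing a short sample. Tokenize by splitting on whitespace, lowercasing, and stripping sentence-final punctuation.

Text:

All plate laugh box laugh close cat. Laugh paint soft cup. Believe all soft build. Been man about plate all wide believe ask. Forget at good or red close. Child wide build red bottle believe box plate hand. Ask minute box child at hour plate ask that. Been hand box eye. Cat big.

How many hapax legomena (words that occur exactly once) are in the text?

Frequencies: plate:4, box:4, all:3, laugh:3, believe:3, ask:3, close:2, cat:2, soft:2, build:2, been:2, wide:2, at:2, red:2, child:2, hand:2, paint:1, cup:1, man:1, about:1, … (9 more, each freq 1)
Hapax (freq=1): about, big, bottle, cup, eye, forget, good, hour, man, minute, or, paint, that

13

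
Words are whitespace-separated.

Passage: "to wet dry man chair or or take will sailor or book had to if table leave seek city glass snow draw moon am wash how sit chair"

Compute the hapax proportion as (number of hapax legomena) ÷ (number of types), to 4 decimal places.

0.8750

Frequencies: or:3, to:2, chair:2, wet:1, dry:1, man:1, take:1, will:1, sailor:1, book:1, had:1, if:1, table:1, leave:1, seek:1, city:1, glass:1, snow:1, draw:1, moon:1, … (4 more, each freq 1)
Hapax count = 21; type count = 24.
Ratio = 21 / 24 = 0.8750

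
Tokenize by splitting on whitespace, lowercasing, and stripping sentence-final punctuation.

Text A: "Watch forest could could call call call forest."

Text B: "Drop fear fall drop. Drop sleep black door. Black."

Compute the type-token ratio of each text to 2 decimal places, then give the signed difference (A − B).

-0.17

TTR(A) = 4/8 = 0.50
TTR(B) = 6/9 = 0.67
Difference = 0.50 − 0.67 = -0.17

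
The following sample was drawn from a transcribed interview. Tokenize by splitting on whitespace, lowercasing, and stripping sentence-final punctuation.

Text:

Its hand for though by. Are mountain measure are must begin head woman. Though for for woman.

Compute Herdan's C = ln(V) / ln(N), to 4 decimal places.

N = 17, V = 12.
ln(V) = 2.484907, ln(N) = 2.833213
C = 2.484907 / 2.833213 = 0.8771

0.8771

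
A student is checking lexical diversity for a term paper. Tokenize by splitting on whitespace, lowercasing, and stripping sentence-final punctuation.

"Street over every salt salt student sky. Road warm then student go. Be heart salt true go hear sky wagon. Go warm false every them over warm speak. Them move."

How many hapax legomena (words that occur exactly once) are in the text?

11

Frequencies: salt:3, warm:3, go:3, over:2, every:2, student:2, sky:2, them:2, street:1, road:1, then:1, be:1, heart:1, true:1, hear:1, wagon:1, false:1, speak:1, move:1
Hapax (freq=1): be, false, hear, heart, move, road, speak, street, then, true, wagon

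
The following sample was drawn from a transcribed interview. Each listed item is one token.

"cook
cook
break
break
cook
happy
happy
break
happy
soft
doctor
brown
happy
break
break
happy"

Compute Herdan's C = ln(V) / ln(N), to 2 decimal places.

0.65

N = 16, V = 6.
ln(V) = 1.791759, ln(N) = 2.772589
C = 1.791759 / 2.772589 = 0.65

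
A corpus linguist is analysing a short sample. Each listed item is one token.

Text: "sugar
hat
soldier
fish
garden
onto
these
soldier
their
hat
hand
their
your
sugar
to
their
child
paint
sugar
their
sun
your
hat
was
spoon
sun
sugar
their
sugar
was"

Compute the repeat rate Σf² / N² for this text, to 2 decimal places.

0.09

Frequencies: sugar:5, their:5, hat:3, soldier:2, your:2, sun:2, was:2, fish:1, garden:1, onto:1, these:1, hand:1, to:1, child:1, paint:1, spoon:1
Σf² = 84; N² = 900
Repeat rate = 84 / 900 = 0.09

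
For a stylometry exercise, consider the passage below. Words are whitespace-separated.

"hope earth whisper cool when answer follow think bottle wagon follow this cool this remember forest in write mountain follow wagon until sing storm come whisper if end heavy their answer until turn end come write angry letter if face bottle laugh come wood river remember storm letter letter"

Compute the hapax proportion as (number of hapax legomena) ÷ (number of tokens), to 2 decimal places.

0.33

Frequencies: follow:3, come:3, letter:3, whisper:2, cool:2, answer:2, bottle:2, wagon:2, this:2, remember:2, write:2, until:2, storm:2, if:2, end:2, hope:1, earth:1, when:1, think:1, forest:1, … (11 more, each freq 1)
Hapax count = 16; token count = 49.
Ratio = 16 / 49 = 0.33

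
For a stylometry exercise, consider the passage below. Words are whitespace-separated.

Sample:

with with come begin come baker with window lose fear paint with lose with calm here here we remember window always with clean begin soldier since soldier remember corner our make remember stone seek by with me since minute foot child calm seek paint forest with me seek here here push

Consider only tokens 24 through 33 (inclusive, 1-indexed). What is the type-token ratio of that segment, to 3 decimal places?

Segment tokens 24–33: begin, soldier, since, soldier, remember, corner, our, make, remember, stone
Segment N = 10, segment V = 8.
TTR = 8 / 10 = 0.800

0.800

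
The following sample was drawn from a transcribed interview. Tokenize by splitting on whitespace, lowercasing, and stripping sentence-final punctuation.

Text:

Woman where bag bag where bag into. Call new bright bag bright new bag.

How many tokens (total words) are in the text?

Tokens: woman, where, bag, bag, where, bag, into, call, new, bright, bag, bright, new, bag
N = 14

14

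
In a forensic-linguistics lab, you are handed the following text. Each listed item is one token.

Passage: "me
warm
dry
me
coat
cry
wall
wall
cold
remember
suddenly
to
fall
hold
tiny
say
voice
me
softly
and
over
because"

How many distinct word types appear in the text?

19

Distinct types: {and, because, coat, cold, cry, dry, fall, hold, me, over, remember, say, softly, suddenly, tiny, to, voice, wall, warm}
V = 19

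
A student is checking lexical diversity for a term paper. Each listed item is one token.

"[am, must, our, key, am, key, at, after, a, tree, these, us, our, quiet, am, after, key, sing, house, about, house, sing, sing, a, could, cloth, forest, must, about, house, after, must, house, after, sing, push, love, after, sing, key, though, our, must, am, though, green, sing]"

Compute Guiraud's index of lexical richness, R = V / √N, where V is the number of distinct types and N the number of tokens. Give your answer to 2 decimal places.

N = 47, V = 21.
√N = 6.855655
R = 21 / 6.855655 = 3.06

3.06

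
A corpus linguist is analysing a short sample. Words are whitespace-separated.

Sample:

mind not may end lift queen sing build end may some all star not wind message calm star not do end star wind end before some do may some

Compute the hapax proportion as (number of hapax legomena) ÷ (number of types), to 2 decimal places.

0.56

Frequencies: end:4, not:3, may:3, some:3, star:3, wind:2, do:2, mind:1, lift:1, queen:1, sing:1, build:1, all:1, message:1, calm:1, before:1
Hapax count = 9; type count = 16.
Ratio = 9 / 16 = 0.56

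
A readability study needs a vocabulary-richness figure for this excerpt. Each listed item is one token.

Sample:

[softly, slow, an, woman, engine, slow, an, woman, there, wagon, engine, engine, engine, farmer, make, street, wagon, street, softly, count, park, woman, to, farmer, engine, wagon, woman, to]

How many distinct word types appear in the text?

13

Distinct types: {an, count, engine, farmer, make, park, slow, softly, street, there, to, wagon, woman}
V = 13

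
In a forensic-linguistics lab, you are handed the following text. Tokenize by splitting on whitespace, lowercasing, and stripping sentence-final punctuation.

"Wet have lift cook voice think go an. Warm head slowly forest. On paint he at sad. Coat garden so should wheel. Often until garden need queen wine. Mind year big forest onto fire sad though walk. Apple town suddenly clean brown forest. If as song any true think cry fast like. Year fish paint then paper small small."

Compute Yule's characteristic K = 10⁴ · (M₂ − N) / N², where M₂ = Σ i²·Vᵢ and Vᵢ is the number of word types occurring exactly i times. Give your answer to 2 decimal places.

51.71

Frequencies: forest:3, think:2, paint:2, sad:2, garden:2, year:2, small:2, wet:1, have:1, lift:1, cook:1, voice:1, go:1, an:1, warm:1, head:1, slowly:1, on:1, he:1, at:1, … (31 more, each freq 1)
N = 59. Frequency spectrum: V_1=44, V_2=6, V_3=1
M₂ = 1²·44 + 2²·6 + 3²·1 = 77
K = 10000 × (77 − 59) / 59² = 51.71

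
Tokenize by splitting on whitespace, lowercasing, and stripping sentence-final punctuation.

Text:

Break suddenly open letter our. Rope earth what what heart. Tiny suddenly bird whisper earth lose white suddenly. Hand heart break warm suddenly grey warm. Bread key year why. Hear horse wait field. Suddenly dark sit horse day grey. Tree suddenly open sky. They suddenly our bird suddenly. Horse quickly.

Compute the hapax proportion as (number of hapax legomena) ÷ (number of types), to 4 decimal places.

Frequencies: suddenly:8, horse:3, break:2, open:2, our:2, earth:2, what:2, heart:2, bird:2, warm:2, grey:2, letter:1, rope:1, tiny:1, whisper:1, lose:1, white:1, hand:1, bread:1, key:1, … (12 more, each freq 1)
Hapax count = 21; type count = 32.
Ratio = 21 / 32 = 0.6563

0.6563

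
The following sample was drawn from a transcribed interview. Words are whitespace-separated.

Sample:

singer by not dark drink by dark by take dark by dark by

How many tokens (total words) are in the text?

Tokens: singer, by, not, dark, drink, by, dark, by, take, dark, by, dark, by
N = 13

13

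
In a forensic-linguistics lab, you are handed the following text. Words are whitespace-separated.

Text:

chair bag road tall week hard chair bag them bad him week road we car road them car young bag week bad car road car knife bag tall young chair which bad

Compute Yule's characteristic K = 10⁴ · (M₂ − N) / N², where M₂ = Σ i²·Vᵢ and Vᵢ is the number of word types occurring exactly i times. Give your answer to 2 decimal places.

585.94

Frequencies: bag:4, road:4, car:4, chair:3, week:3, bad:3, tall:2, them:2, young:2, hard:1, him:1, we:1, knife:1, which:1
N = 32. Frequency spectrum: V_1=5, V_2=3, V_3=3, V_4=3
M₂ = 1²·5 + 2²·3 + 3²·3 + 4²·3 = 92
K = 10000 × (92 − 32) / 32² = 585.94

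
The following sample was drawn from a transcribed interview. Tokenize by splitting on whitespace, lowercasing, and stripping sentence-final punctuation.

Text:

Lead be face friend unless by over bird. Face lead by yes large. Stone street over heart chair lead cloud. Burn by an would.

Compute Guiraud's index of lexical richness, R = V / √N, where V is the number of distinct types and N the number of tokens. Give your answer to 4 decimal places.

3.6742

N = 24, V = 18.
√N = 4.898979
R = 18 / 4.898979 = 3.6742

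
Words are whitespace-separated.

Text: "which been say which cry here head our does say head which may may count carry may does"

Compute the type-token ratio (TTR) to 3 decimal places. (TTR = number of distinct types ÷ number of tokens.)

0.611

N = 18 tokens, V = 11 types.
TTR = V / N = 11 / 18 = 0.611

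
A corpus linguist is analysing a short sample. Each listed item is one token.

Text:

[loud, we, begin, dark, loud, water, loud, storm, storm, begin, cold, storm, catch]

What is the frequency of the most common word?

3

Frequencies: loud:3, storm:3, begin:2, we:1, dark:1, water:1, cold:1, catch:1
Most common: 'loud' with frequency 3.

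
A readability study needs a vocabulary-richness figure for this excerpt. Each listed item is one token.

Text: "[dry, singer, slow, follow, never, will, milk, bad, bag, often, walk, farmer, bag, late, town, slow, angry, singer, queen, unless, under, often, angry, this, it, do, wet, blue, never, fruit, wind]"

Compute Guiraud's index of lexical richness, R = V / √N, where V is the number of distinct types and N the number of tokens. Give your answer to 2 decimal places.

N = 31, V = 25.
√N = 5.567764
R = 25 / 5.567764 = 4.49

4.49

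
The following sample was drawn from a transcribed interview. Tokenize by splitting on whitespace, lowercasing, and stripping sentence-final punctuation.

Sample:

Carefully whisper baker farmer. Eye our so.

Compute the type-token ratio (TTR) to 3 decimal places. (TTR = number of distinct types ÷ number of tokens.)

N = 7 tokens, V = 7 types.
TTR = V / N = 7 / 7 = 1.000

1.000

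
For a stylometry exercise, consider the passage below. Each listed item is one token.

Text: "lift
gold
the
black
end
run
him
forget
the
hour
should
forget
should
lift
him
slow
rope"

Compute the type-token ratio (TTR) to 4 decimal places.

0.7059

N = 17 tokens, V = 12 types.
TTR = V / N = 12 / 17 = 0.7059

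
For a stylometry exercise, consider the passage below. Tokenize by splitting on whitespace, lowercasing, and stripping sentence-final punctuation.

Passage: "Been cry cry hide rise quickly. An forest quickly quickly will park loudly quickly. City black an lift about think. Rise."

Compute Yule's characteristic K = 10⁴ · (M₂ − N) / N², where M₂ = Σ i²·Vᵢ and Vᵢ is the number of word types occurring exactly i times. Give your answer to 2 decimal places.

408.16

Frequencies: quickly:4, cry:2, rise:2, an:2, been:1, hide:1, forest:1, will:1, park:1, loudly:1, city:1, black:1, lift:1, about:1, think:1
N = 21. Frequency spectrum: V_1=11, V_2=3, V_4=1
M₂ = 1²·11 + 2²·3 + 4²·1 = 39
K = 10000 × (39 − 21) / 21² = 408.16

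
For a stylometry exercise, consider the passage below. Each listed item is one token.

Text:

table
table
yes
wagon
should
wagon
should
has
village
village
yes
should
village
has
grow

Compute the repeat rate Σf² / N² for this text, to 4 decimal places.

0.1556

Frequencies: should:3, village:3, table:2, yes:2, wagon:2, has:2, grow:1
Σf² = 35; N² = 225
Repeat rate = 35 / 225 = 0.1556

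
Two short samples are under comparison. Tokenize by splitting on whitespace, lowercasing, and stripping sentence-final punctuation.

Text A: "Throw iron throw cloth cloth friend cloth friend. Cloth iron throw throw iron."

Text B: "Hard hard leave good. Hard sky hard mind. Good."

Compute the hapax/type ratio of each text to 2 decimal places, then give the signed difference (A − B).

A: hapax=0, V=4, ratio=0.00
B: hapax=3, V=5, ratio=0.60
Difference = 0.00 − 0.60 = -0.60

-0.60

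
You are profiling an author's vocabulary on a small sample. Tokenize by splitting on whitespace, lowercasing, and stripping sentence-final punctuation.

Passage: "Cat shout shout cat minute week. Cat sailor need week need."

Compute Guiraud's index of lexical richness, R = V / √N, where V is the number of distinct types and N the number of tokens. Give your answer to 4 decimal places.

N = 11, V = 6.
√N = 3.316625
R = 6 / 3.316625 = 1.8091

1.8091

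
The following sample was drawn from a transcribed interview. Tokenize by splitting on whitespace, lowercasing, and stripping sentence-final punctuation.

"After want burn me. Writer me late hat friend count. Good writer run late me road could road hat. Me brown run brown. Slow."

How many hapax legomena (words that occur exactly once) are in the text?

8

Frequencies: me:4, writer:2, late:2, hat:2, run:2, road:2, brown:2, after:1, want:1, burn:1, friend:1, count:1, good:1, could:1, slow:1
Hapax (freq=1): after, burn, could, count, friend, good, slow, want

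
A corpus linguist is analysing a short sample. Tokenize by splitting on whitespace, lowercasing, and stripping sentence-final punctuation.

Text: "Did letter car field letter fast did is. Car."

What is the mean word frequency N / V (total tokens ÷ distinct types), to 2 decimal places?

N = 9 tokens, V = 6 types.
Mean frequency = N / V = 9 / 6 = 1.50

1.50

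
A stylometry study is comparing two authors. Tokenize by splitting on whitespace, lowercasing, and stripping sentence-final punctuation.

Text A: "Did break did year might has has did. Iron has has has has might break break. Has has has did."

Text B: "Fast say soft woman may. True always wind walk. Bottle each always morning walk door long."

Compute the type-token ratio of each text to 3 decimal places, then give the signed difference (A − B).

-0.575

TTR(A) = 6/20 = 0.300
TTR(B) = 14/16 = 0.875
Difference = 0.300 − 0.875 = -0.575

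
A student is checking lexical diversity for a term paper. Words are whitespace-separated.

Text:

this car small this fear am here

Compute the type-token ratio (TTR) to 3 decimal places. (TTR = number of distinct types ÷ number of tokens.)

0.857

N = 7 tokens, V = 6 types.
TTR = V / N = 6 / 7 = 0.857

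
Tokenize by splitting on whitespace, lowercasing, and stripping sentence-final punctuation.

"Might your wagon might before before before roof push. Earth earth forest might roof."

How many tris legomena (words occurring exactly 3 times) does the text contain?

2

Frequencies: might:3, before:3, roof:2, earth:2, your:1, wagon:1, push:1, forest:1
Words with frequency 3: before, might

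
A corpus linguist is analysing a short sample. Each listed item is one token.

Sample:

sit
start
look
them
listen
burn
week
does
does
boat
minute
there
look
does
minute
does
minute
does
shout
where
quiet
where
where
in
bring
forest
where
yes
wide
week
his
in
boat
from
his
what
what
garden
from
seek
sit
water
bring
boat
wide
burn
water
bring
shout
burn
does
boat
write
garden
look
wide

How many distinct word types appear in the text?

26

Distinct types: {boat, bring, burn, does, forest, from, garden, his, in, listen, look, minute, quiet, seek, shout, sit, start, them, there, water, week, what, where, wide, write, yes}
V = 26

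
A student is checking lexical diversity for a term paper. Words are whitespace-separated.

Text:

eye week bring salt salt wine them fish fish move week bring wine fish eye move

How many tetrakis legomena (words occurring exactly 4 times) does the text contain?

Frequencies: fish:3, eye:2, week:2, bring:2, salt:2, wine:2, move:2, them:1
Words with frequency 4: (none)

0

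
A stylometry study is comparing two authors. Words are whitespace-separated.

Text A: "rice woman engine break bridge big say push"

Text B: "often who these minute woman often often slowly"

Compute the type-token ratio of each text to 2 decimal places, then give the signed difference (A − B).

TTR(A) = 8/8 = 1.00
TTR(B) = 6/8 = 0.75
Difference = 1.00 − 0.75 = 0.25

0.25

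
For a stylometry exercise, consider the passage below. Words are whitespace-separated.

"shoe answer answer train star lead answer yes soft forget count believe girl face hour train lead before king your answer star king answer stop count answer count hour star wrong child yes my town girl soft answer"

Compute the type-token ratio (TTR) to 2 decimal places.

0.55

N = 38 tokens, V = 21 types.
TTR = V / N = 21 / 38 = 0.55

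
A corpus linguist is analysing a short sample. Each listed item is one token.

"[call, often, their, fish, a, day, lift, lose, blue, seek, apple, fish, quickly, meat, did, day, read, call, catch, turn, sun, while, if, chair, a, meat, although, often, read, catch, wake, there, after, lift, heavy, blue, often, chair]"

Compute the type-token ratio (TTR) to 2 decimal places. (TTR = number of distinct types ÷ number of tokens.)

0.68

N = 38 tokens, V = 26 types.
TTR = V / N = 26 / 38 = 0.68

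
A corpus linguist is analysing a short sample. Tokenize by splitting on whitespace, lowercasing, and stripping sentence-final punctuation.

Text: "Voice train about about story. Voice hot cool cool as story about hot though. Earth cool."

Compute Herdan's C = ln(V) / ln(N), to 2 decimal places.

N = 16, V = 9.
ln(V) = 2.197225, ln(N) = 2.772589
C = 2.197225 / 2.772589 = 0.79

0.79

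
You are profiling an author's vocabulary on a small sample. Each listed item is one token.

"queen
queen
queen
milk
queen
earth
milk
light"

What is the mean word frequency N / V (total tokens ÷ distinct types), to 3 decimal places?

2.000

N = 8 tokens, V = 4 types.
Mean frequency = N / V = 8 / 4 = 2.000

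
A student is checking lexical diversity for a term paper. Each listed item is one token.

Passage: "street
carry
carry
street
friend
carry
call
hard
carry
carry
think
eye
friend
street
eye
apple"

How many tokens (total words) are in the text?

Tokens: street, carry, carry, street, friend, carry, call, hard, carry, carry, think, eye, friend, street, eye, apple
N = 16

16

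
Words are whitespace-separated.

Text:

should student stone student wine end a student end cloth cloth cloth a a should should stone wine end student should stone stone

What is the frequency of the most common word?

4

Frequencies: should:4, student:4, stone:4, end:3, a:3, cloth:3, wine:2
Most common: 'should' with frequency 4.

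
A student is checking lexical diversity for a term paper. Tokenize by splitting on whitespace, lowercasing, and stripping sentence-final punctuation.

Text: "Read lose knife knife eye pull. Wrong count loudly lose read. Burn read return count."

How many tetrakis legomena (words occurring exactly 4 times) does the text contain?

Frequencies: read:3, lose:2, knife:2, count:2, eye:1, pull:1, wrong:1, loudly:1, burn:1, return:1
Words with frequency 4: (none)

0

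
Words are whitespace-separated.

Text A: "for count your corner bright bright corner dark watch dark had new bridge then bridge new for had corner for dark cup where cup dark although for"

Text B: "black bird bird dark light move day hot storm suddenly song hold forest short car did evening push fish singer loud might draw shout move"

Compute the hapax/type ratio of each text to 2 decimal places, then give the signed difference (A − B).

-0.48

A: hapax=6, V=14, ratio=0.43
B: hapax=21, V=23, ratio=0.91
Difference = 0.43 − 0.91 = -0.48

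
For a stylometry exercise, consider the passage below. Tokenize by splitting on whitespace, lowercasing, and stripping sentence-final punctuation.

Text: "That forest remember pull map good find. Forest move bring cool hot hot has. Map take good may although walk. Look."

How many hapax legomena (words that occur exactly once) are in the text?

Frequencies: forest:2, map:2, good:2, hot:2, that:1, remember:1, pull:1, find:1, move:1, bring:1, cool:1, has:1, take:1, may:1, although:1, walk:1, look:1
Hapax (freq=1): although, bring, cool, find, has, look, may, move, pull, remember, take, that, walk

13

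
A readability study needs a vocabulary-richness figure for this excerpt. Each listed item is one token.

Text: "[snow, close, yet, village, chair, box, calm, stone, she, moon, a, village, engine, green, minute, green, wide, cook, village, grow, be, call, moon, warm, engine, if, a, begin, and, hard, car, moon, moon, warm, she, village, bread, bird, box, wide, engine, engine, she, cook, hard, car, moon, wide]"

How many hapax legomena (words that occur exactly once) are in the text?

Frequencies: moon:5, village:4, engine:4, she:3, wide:3, box:2, a:2, green:2, cook:2, warm:2, hard:2, car:2, snow:1, close:1, yet:1, chair:1, calm:1, stone:1, minute:1, grow:1, … (7 more, each freq 1)
Hapax (freq=1): and, be, begin, bird, bread, call, calm, chair, close, grow, if, minute, snow, stone, yet

15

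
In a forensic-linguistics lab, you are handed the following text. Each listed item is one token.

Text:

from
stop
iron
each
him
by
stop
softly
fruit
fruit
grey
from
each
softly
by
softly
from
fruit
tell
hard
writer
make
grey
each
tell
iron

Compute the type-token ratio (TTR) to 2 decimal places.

0.50

N = 26 tokens, V = 13 types.
TTR = V / N = 13 / 26 = 0.50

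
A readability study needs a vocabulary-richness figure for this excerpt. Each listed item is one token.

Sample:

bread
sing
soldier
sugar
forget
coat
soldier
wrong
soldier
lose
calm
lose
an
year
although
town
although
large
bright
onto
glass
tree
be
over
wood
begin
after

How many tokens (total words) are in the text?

27

Tokens: bread, sing, soldier, sugar, forget, coat, soldier, wrong, soldier, lose, calm, lose, an, year, although, town, although, large, bright, onto, glass, tree, be, over, wood, begin, after
N = 27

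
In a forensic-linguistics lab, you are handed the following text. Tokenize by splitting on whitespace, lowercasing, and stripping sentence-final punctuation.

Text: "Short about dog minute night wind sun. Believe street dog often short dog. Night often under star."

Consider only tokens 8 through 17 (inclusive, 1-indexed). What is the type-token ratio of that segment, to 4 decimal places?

Segment tokens 8–17: believe, street, dog, often, short, dog, night, often, under, star
Segment N = 10, segment V = 8.
TTR = 8 / 10 = 0.8000

0.8000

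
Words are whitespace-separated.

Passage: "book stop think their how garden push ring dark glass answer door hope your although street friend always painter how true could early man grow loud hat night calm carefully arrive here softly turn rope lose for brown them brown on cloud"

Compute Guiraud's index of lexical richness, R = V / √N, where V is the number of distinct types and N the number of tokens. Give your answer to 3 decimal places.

N = 42, V = 40.
√N = 6.480741
R = 40 / 6.480741 = 6.172

6.172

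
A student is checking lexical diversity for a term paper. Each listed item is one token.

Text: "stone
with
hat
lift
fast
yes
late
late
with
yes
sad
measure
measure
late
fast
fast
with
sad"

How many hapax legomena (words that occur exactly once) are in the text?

Frequencies: with:3, fast:3, late:3, yes:2, sad:2, measure:2, stone:1, hat:1, lift:1
Hapax (freq=1): hat, lift, stone

3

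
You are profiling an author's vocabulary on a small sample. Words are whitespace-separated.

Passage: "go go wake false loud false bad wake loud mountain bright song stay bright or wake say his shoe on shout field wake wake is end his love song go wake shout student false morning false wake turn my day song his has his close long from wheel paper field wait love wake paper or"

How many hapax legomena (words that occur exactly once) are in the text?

19

Frequencies: wake:8, false:4, his:4, go:3, song:3, loud:2, bright:2, or:2, shout:2, field:2, love:2, paper:2, bad:1, mountain:1, stay:1, say:1, shoe:1, on:1, is:1, end:1, … (11 more, each freq 1)
Hapax (freq=1): bad, close, day, end, from, has, is, long, morning, mountain, my, on, say, shoe, stay, student, turn, wait, wheel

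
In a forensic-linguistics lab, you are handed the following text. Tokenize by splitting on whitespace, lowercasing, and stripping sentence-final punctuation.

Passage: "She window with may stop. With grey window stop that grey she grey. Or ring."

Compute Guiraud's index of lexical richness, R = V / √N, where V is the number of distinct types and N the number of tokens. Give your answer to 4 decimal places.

N = 15, V = 9.
√N = 3.872983
R = 9 / 3.872983 = 2.3238

2.3238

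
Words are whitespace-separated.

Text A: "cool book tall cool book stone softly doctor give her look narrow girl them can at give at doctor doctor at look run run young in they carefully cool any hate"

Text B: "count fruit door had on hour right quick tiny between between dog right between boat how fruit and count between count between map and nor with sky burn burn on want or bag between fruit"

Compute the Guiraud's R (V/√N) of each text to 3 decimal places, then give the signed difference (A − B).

0.053

A: V=21, N=31, R=3.772
B: V=22, N=35, R=3.719
Difference = 3.772 − 3.719 = 0.053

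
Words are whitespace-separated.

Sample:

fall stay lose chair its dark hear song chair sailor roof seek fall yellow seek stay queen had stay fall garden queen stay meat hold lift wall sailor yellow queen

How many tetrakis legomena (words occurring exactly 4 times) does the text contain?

1

Frequencies: stay:4, fall:3, queen:3, chair:2, sailor:2, seek:2, yellow:2, lose:1, its:1, dark:1, hear:1, song:1, roof:1, had:1, garden:1, meat:1, hold:1, lift:1, wall:1
Words with frequency 4: stay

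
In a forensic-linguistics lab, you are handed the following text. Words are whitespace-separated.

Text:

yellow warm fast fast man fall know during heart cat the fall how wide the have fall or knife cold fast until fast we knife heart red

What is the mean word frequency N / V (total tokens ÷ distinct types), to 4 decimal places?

N = 27 tokens, V = 19 types.
Mean frequency = N / V = 27 / 19 = 1.4211

1.4211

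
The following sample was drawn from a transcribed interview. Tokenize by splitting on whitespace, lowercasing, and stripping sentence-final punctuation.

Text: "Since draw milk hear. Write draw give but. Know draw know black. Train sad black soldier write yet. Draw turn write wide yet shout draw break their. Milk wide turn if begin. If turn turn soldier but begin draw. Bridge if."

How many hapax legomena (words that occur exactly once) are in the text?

Frequencies: draw:6, turn:4, write:3, if:3, milk:2, but:2, know:2, black:2, soldier:2, yet:2, wide:2, begin:2, since:1, hear:1, give:1, train:1, sad:1, shout:1, break:1, their:1, … (1 more, each freq 1)
Hapax (freq=1): break, bridge, give, hear, sad, shout, since, their, train

9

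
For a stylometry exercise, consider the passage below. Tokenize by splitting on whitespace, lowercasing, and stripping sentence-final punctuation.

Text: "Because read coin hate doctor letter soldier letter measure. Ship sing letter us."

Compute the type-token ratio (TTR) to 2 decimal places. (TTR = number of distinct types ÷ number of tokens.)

0.85

N = 13 tokens, V = 11 types.
TTR = V / N = 11 / 13 = 0.85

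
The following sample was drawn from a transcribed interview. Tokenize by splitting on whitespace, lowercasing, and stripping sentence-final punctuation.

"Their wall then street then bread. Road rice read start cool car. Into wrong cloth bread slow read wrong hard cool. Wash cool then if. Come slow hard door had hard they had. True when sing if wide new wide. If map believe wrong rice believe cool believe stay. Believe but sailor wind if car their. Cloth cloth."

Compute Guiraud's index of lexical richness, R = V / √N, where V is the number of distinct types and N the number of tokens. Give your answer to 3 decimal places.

N = 58, V = 33.
√N = 7.615773
R = 33 / 7.615773 = 4.333

4.333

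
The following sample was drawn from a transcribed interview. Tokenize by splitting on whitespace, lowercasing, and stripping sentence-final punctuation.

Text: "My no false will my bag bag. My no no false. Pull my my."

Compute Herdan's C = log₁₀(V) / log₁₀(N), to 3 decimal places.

0.679

N = 14, V = 6.
log₁₀(V) = 0.778151, log₁₀(N) = 1.146128
C = 0.778151 / 1.146128 = 0.679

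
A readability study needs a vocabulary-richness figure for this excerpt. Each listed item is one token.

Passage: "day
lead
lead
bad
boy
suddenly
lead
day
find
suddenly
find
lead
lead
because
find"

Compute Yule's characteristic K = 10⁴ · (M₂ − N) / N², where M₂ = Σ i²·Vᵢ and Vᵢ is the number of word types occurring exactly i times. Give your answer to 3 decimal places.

Frequencies: lead:5, find:3, day:2, suddenly:2, bad:1, boy:1, because:1
N = 15. Frequency spectrum: V_1=3, V_2=2, V_3=1, V_5=1
M₂ = 1²·3 + 2²·2 + 3²·1 + 5²·1 = 45
K = 10000 × (45 − 15) / 15² = 1333.333

1333.333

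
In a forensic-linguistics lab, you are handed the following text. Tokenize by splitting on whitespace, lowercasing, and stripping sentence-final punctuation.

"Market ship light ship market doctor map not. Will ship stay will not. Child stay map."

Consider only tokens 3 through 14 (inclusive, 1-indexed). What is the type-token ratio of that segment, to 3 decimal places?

0.750

Segment tokens 3–14: light, ship, market, doctor, map, not, will, ship, stay, will, not, child
Segment N = 12, segment V = 9.
TTR = 9 / 12 = 0.750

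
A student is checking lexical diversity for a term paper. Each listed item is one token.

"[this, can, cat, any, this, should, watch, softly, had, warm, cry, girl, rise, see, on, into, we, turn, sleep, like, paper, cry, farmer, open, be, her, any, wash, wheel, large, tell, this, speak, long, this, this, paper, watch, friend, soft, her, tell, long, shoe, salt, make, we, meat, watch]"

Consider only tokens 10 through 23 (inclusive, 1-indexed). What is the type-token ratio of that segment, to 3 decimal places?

Segment tokens 10–23: warm, cry, girl, rise, see, on, into, we, turn, sleep, like, paper, cry, farmer
Segment N = 14, segment V = 13.
TTR = 13 / 14 = 0.929

0.929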